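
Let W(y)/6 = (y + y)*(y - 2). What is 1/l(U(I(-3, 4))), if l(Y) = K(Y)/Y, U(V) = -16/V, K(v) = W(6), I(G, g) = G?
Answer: 1/54 ≈ 0.018519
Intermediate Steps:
W(y) = 12*y*(-2 + y) (W(y) = 6*((y + y)*(y - 2)) = 6*((2*y)*(-2 + y)) = 6*(2*y*(-2 + y)) = 12*y*(-2 + y))
K(v) = 288 (K(v) = 12*6*(-2 + 6) = 12*6*4 = 288)
l(Y) = 288/Y
1/l(U(I(-3, 4))) = 1/(288/((-16/(-3)))) = 1/(288/((-16*(-1/3)))) = 1/(288/(16/3)) = 1/(288*(3/16)) = 1/54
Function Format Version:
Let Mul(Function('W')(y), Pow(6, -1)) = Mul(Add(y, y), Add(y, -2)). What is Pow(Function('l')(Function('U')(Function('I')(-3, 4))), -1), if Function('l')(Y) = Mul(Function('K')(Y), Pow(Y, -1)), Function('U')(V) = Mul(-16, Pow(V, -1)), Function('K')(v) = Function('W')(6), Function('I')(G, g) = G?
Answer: Rational(1, 54) ≈ 0.018519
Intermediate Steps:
Function('W')(y) = Mul(12, y, Add(-2, y)) (Function('W')(y) = Mul(6, Mul(Add(y, y), Add(y, -2))) = Mul(6, Mul(Mul(2, y), Add(-2, y))) = Mul(6, Mul(2, y, Add(-2, y))) = Mul(12, y, Add(-2, y)))
Function('K')(v) = 288 (Function('K')(v) = Mul(12, 6, Add(-2, 6)) = Mul(12, 6, 4) = 288)
Function('l')(Y) = Mul(288, Pow(Y, -1))
Pow(Function('l')(Function('U')(Function('I')(-3, 4))), -1) = Pow(Mul(288, Pow(Mul(-16, Pow(-3, -1)), -1)), -1) = Pow(Mul(288, Pow(Mul(-16, Rational(-1, 3)), -1)), -1) = Pow(Mul(288, Pow(Rational(16, 3), -1)), -1) = Pow(Mul(288, Rational(3, 16)), -1) = Pow(54, -1) = Rational(1, 54)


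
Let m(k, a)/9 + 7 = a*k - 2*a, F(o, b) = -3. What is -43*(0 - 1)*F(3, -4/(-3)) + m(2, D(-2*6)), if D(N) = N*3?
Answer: -192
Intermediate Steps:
D(N) = 3*N
m(k, a) = -63 - 18*a + 9*a*k (m(k, a) = -63 + 9*(a*k - 2*a) = -63 + 9*(-2*a + a*k) = -63 + (-18*a + 9*a*k) = -63 - 18*a + 9*a*k)
-43*(0 - 1)*F(3, -4/(-3)) + m(2, D(-2*6)) = -43*(0 - 1)*(-3) + (-63 - 54*(-2*6) + 9*(3*(-2*6))*2) = -(-43)*(-3) + (-63 - 54*(-12) + 9*(3*(-12))*2) = -43*3 + (-63 - 18*(-36) + 9*(-36)*2) = -129 + (-63 + 648 - 648) = -129 - 63 = -192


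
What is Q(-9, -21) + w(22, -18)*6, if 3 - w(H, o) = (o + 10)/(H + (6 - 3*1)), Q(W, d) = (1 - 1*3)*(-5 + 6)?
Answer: 448/25 ≈ 17.920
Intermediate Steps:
Q(W, d) = -2 (Q(W, d) = (1 - 3)*1 = -2*1 = -2)
w(H, o) = 3 - (10 + o)/(3 + H) (w(H, o) = 3 - (o + 10)/(H + (6 - 3*1)) = 3 - (10 + o)/(H + (6 - 3)) = 3 - (10 + o)/(H + 3) = 3 - (10 + o)/(3 + H))
Q(-9, -21) + w(22, -18)*6 = -2 + ((-1 - 1*(-18) + 3*22)/(3 + 22))*6 = -2 + ((-1 + 18 + 66)/25)*6 = -2 + ((1/25)*83)*6 = -2 + (83/25)*6 = -2 + 498/25 = 448/25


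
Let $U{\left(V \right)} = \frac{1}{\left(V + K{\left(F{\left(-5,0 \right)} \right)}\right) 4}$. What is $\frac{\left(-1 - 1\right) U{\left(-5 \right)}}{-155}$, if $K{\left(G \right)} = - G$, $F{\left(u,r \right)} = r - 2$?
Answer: $- \frac{1}{930} \approx -0.0010753$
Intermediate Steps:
$F{\left(u,r \right)} = -2 + r$ ($F{\left(u,r \right)} = r - 2 = -2 + r$)
$U{\left(V \right)} = \frac{1}{4 \left(2 + V\right)}$ ($U{\left(V \right)} = \frac{1}{\left(V - \left(-2 + 0\right)\right) 4} = \frac{1}{V - -2} \cdot \frac{1}{4} = \frac{1}{V + 2} \cdot \frac{1}{4} = \frac{1}{2 + V} \frac{1}{4} = \frac{1}{4 \left(2 + V\right)}$)
$\frac{\left(-1 - 1\right) U{\left(-5 \right)}}{-155} = \frac{\left(-1 - 1\right) \frac{1}{4 \left(2 - 5\right)}}{-155} = - 2 \frac{1}{4 \left(-3\right)} \left(- \frac{1}{155}\right) = - 2 \cdot \frac{1}{4} \left(- \frac{1}{3}\right) \left(- \frac{1}{155}\right) = \left(-2\right) \left(- \frac{1}{12}\right) \left(- \frac{1}{155}\right) = \frac{1}{6} \left(- \frac{1}{155}\right) = - \frac{1}{930}$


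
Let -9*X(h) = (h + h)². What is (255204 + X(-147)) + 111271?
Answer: 356871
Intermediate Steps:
X(h) = -4*h²/9 (X(h) = -(h + h)²/9 = -4*h²/9)
(255204 + X(-147)) + 111271 = (255204 - 4/9*(-147)²) + 111271 = (255204 - 4/9*21609) + 111271 = (255204 - 9604) + 111271 = 245600 + 111271 = 356871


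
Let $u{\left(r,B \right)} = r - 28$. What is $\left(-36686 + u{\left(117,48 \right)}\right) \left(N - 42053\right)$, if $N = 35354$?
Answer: $245163303$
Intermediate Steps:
$u{\left(r,B \right)} = -28 + r$
$\left(-36686 + u{\left(117,48 \right)}\right) \left(N - 42053\right) = \left(-36686 + \left(-28 + 117\right)\right) \left(35354 - 42053\right) = \left(-36686 + 89\right) \left(-6699\right) = \left(-36597\right) \left(-6699\right) = 245163303$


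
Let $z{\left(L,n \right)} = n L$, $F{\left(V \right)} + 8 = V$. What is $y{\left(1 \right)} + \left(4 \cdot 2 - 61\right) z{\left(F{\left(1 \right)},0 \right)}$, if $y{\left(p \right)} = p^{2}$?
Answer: $1$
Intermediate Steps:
$F{\left(V \right)} = -8 + V$
$z{\left(L,n \right)} = L n$
$y{\left(1 \right)} + \left(4 \cdot 2 - 61\right) z{\left(F{\left(1 \right)},0 \right)} = 1^{2} + \left(4 \cdot 2 - 61\right) \left(-8 + 1\right) 0 = 1 + \left(8 - 61\right) \left(\left(-7\right) 0\right) = 1 - 0 = 1 + 0 = 1$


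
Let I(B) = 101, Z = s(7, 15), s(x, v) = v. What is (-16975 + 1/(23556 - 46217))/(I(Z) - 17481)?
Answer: 96167619/98462045 ≈ 0.97670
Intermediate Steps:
Z = 15
(-16975 + 1/(23556 - 46217))/(I(Z) - 17481) = (-16975 + 1/(23556 - 46217))/(101 - 17481) = (-16975 + 1/(-22661))/(-17380) = (-16975 - 1/22661)*(-1/17380) = -384670476/22661*(-1/17380) = 96167619/98462045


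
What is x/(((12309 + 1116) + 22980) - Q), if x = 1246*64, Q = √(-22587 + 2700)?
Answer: 120961680/55222663 + 9968*I*√19887/165667989 ≈ 2.1904 + 0.008485*I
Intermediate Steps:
Q = I*√19887 (Q = √(-19887) = I*√19887 ≈ 141.02*I)
x = 79744
x/(((12309 + 1116) + 22980) - Q) = 79744/(((12309 + 1116) + 22980) - I*√19887) = 79744/((13425 + 22980) - I*√19887) = 79744/(36405 - I*√19887)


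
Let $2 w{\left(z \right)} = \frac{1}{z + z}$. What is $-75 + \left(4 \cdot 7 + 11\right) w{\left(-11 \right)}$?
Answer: $- \frac{3339}{44} \approx -75.886$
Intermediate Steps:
$w{\left(z \right)} = \frac{1}{4 z}$ ($w{\left(z \right)} = \frac{1}{2 \left(z + z\right)} = \frac{1}{2 \cdot 2 z} = \frac{\frac{1}{2} \frac{1}{z}}{2} = \frac{1}{4 z}$)
$-75 + \left(4 \cdot 7 + 11\right) w{\left(-11 \right)} = -75 + \left(4 \cdot 7 + 11\right) \frac{1}{4 \left(-11\right)} = -75 + \left(28 + 11\right) \frac{1}{4} \left(- \frac{1}{11}\right) = -75 + 39 \left(- \frac{1}{44}\right) = -75 - \frac{39}{44} = - \frac{3339}{44}$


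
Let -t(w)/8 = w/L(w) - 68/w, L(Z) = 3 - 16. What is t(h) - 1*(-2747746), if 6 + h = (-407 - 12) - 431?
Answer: 3821381066/1391 ≈ 2.7472e+6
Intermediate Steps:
L(Z) = -13
h = -856 (h = -6 + ((-407 - 12) - 431) = -6 + (-419 - 431) = -6 - 850 = -856)
t(w) = 544/w + 8*w/13 (t(w) = -8*(w/(-13) - 68/w) = -8*(w*(-1/13) - 68/w) = -8*(-w/13 - 68/w) = -8*(-68/w - w/13) = 544/w + 8*w/13)
t(h) - 1*(-2747746) = (544/(-856) + (8/13)*(-856)) - 1*(-2747746) = (544*(-1/856) - 6848/13) + 2747746 = (-68/107 - 6848/13) + 2747746 = -733620/1391 + 2747746 = 3821381066/1391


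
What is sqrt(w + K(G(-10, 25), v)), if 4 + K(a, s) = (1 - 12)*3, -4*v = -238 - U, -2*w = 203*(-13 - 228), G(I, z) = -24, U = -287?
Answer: sqrt(97698)/2 ≈ 156.28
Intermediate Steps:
w = 48923/2 (w = -203*(-13 - 228)/2 = -203*(-241)/2 = -1/2*(-48923) = 48923/2 ≈ 24462.)
v = -49/4 (v = -(-238 - 1*(-287))/4 = -(-238 + 287)/4 = -1/4*49 = -49/4 ≈ -12.250)
K(a, s) = -37 (K(a, s) = -4 + (1 - 12)*3 = -4 - 11*3 = -4 - 33 = -37)
sqrt(w + K(G(-10, 25), v)) = sqrt(48923/2 - 37) = sqrt(48849/2) = sqrt(97698)/2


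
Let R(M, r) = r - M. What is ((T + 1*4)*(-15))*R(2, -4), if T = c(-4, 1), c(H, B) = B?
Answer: 450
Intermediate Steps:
T = 1
((T + 1*4)*(-15))*R(2, -4) = ((1 + 1*4)*(-15))*(-4 - 1*2) = ((1 + 4)*(-15))*(-4 - 2) = (5*(-15))*(-6) = -75*(-6) = 450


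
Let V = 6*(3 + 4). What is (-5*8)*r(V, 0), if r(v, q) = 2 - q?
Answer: -80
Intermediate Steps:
V = 42 (V = 6*7 = 42)
(-5*8)*r(V, 0) = (-5*8)*(2 - 1*0) = -40*(2 + 0) = -40*2 = -80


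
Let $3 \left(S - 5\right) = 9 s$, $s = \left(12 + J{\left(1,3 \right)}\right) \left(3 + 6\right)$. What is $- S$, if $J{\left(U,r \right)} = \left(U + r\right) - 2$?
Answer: $-383$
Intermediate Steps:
$J{\left(U,r \right)} = -2 + U + r$
$s = 126$ ($s = \left(12 + \left(-2 + 1 + 3\right)\right) \left(3 + 6\right) = \left(12 + 2\right) 9 = 14 \cdot 9 = 126$)
$S = 383$ ($S = 5 + \frac{9 \cdot 126}{3} = 5 + \frac{1}{3} \cdot 1134 = 5 + 378 = 383$)
$- S = \left(-1\right) 383 = -383$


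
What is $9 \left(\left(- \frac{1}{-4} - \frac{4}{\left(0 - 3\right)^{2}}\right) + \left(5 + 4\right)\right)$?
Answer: $\frac{317}{4} \approx 79.25$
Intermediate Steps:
$9 \left(\left(- \frac{1}{-4} - \frac{4}{\left(0 - 3\right)^{2}}\right) + \left(5 + 4\right)\right) = 9 \left(\left(\left(-1\right) \left(- \frac{1}{4}\right) - \frac{4}{\left(-3\right)^{2}}\right) + 9\right) = 9 \left(\left(\frac{1}{4} - \frac{4}{9}\right) + 9\right) = 9 \left(- \frac{7}{36} + 9\right) = 9 \cdot \frac{317}{36} = \frac{317}{4}$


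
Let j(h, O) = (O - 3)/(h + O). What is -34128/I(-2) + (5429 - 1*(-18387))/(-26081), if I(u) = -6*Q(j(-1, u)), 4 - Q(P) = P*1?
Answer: 444879472/182567 ≈ 2436.8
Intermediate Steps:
j(h, O) = (-3 + O)/(O + h)
Q(P) = 4 - P
I(u) = -24 + 6*(-3 + u)/(-1 + u) (I(u) = -6*(4 - (-3 + u)/(u - 1)) = -6*(4 - (-3 + u)/(-1 + u)) = -24 + 6*(-3 + u)/(-1 + u))
-34128/I(-2) + (5429 - 1*(-18387))/(-26081) = -34128*(-1 - 2)/(6*(1 - 3*(-2))) + (5429 - 1*(-18387))/(-26081) = -34128*(-1/(2*(1 + 6))) + (5429 + 18387)*(-1/26081) = -34128/(6*(-⅓)*7) + 23816*(-1/26081) = -34128/(-14) - 23816/26081 = -34128*(-1/14) - 23816/26081 = 17064/7 - 23816/26081 = 444879472/182567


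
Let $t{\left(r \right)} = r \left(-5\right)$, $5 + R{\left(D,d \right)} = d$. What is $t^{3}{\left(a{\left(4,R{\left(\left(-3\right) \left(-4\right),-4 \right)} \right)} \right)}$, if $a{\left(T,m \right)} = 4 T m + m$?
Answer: $447697125$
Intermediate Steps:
$R{\left(D,d \right)} = -5 + d$
$a{\left(T,m \right)} = m + 4 T m$ ($a{\left(T,m \right)} = 4 T m + m = m + 4 T m$)
$t{\left(r \right)} = - 5 r$
$t^{3}{\left(a{\left(4,R{\left(\left(-3\right) \left(-4\right),-4 \right)} \right)} \right)} = \left(- 5 \left(-5 - 4\right) \left(1 + 4 \cdot 4\right)\right)^{3} = \left(- 5 \left(- 9 \left(1 + 16\right)\right)\right)^{3} = \left(- 5 \left(\left(-9\right) 17\right)\right)^{3} = \left(\left(-5\right) \left(-153\right)\right)^{3} = 765^{3} = 447697125$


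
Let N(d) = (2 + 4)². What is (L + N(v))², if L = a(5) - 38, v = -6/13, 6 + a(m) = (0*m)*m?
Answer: 64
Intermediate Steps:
a(m) = -6 (a(m) = -6 + (0*m)*m = -6 + 0*m = -6 + 0 = -6)
v = -6/13 (v = -6*1/13 = -6/13 ≈ -0.46154)
N(d) = 36 (N(d) = 6² = 36)
L = -44 (L = -6 - 38 = -44)
(L + N(v))² = (-44 + 36)² = (-8)² = 64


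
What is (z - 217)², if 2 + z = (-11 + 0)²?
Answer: 9604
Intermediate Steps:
z = 119 (z = -2 + (-11 + 0)² = -2 + (-11)² = -2 + 121 = 119)
(z - 217)² = (119 - 217)² = (-98)² = 9604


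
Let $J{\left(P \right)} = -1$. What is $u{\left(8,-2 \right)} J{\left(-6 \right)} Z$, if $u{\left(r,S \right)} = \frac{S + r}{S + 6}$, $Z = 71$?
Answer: $- \frac{213}{2} \approx -106.5$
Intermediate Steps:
$u{\left(r,S \right)} = \frac{S + r}{6 + S}$
$u{\left(8,-2 \right)} J{\left(-6 \right)} Z = \frac{-2 + 8}{6 - 2} \left(-1\right) 71 = \frac{1}{4} \cdot 6 \left(-1\right) 71 = \frac{3}{2} \left(-1\right) 71 = \left(- \frac{3}{2}\right) 71 = - \frac{213}{2}$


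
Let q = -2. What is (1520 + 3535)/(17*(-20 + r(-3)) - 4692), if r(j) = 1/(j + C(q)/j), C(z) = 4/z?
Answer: -7077/7055 ≈ -1.0031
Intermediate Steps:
r(j) = 1/(j - 2/j) (r(j) = 1/(j + (4/(-2))/j) = 1/(j + (4*(-½))/j) = 1/(j - 2/j))
(1520 + 3535)/(17*(-20 + r(-3)) - 4692) = (1520 + 3535)/(17*(-20 - 3/(-2 + (-3)²)) - 4692) = 5055/(17*(-20 - 3/(-2 + 9)) - 4692) = 5055/(17*(-20 - 3/7) - 4692) = 5055/(17*(-143/7) - 4692) = 5055/(-2431/7 - 4692) = 5055/(-35275/7) = 5055*(-7/35275) = -7077/7055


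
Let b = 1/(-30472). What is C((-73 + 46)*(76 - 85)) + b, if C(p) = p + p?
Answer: 14809391/30472 ≈ 486.00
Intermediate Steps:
b = -1/30472 ≈ -3.2817e-5
C(p) = 2*p
C((-73 + 46)*(76 - 85)) + b = 2*((-73 + 46)*(76 - 85)) - 1/30472 = 2*(-27*(-9)) - 1/30472 = 2*243 - 1/30472 = 486 - 1/30472 = 14809391/30472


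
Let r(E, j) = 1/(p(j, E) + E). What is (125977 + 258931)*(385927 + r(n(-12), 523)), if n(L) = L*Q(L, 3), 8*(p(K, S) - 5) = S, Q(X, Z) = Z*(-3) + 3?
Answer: 6387494950242/43 ≈ 1.4855e+11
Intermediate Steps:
Q(X, Z) = 3 - 3*Z (Q(X, Z) = -3*Z + 3 = 3 - 3*Z)
p(K, S) = 5 + S/8
n(L) = -6*L (n(L) = L*(3 - 3*3) = L*(3 - 9) = L*(-6) = -6*L)
r(E, j) = 1/(5 + 9*E/8) (r(E, j) = 1/((5 + E/8) + E) = 1/(5 + 9*E/8))
(125977 + 258931)*(385927 + r(n(-12), 523)) = (125977 + 258931)*(385927 + 8/(40 + 9*(-6*(-12)))) = 384908*(385927 + 8/(40 + 9*72)) = 384908*(385927 + 8/(40 + 648)) = 384908*(385927 + 8/688) = 384908*(385927 + 8*(1/688)) = 384908*(385927 + 1/86) = 384908*(33189723/86) = 6387494950242/43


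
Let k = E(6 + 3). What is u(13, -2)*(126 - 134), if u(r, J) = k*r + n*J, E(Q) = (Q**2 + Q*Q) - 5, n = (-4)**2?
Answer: -16072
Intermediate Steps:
n = 16
E(Q) = -5 + 2*Q**2 (E(Q) = (Q**2 + Q**2) - 5 = 2*Q**2 - 5 = -5 + 2*Q**2)
k = 157 (k = -5 + 2*(6 + 3)**2 = -5 + 2*9**2 = -5 + 2*81 = -5 + 162 = 157)
u(r, J) = 16*J + 157*r (u(r, J) = 157*r + 16*J = 16*J + 157*r)
u(13, -2)*(126 - 134) = (16*(-2) + 157*13)*(126 - 134) = (-32 + 2041)*(-8) = 2009*(-8) = -16072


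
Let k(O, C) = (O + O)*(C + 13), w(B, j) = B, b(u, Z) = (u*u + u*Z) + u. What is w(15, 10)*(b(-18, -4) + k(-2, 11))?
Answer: 4230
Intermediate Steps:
b(u, Z) = u + u² + Z*u (b(u, Z) = (u² + Z*u) + u = u + u² + Z*u)
k(O, C) = 2*O*(13 + C) (k(O, C) = (2*O)*(13 + C) = 2*O*(13 + C))
w(15, 10)*(b(-18, -4) + k(-2, 11)) = 15*(-18*(1 - 4 - 18) + 2*(-2)*(13 + 11)) = 15*(-18*(-21) + 2*(-2)*24) = 15*(378 - 96) = 15*282 = 4230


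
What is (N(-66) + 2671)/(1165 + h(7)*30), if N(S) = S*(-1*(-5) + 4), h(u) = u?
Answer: 2077/1375 ≈ 1.5105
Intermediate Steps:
N(S) = 9*S (N(S) = S*(5 + 4) = S*9 = 9*S)
(N(-66) + 2671)/(1165 + h(7)*30) = (9*(-66) + 2671)/(1165 + 7*30) = (-594 + 2671)/(1165 + 210) = 2077/1375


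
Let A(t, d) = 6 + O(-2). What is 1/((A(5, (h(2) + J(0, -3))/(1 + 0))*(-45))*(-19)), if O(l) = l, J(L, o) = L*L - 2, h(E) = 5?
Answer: 1/3420 ≈ 0.00029240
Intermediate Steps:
J(L, o) = -2 + L² (J(L, o) = L² - 2 = -2 + L²)
A(t, d) = 4 (A(t, d) = 6 - 2 = 4)
1/((A(5, (h(2) + J(0, -3))/(1 + 0))*(-45))*(-19)) = 1/((4*(-45))*(-19)) = 1/(-180*(-19)) = 1/3420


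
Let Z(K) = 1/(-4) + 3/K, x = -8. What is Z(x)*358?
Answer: -895/4 ≈ -223.75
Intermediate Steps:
Z(K) = -¼ + 3/K (Z(K) = 1*(-¼) + 3/K = -¼ + 3/K)
Z(x)*358 = ((¼)*(12 - 1*(-8))/(-8))*358 = ((¼)*(-⅛)*(12 + 8))*358 = ((¼)*(-⅛)*20)*358 = -5/8*358 = -895/4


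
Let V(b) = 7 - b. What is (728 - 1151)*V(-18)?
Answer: -10575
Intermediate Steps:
(728 - 1151)*V(-18) = (728 - 1151)*(7 - 1*(-18)) = -423*(7 + 18) = -423*25 = -10575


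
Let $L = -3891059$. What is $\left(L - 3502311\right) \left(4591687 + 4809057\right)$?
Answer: $-69503178667280$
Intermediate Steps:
$\left(L - 3502311\right) \left(4591687 + 4809057\right) = \left(-3891059 - 3502311\right) \left(4591687 + 4809057\right) = \left(-7393370\right) 9400744 = -69503178667280$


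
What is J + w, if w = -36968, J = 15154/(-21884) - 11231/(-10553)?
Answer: -4268686262847/115470926 ≈ -36968.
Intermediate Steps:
J = 42929521/115470926 (J = 15154*(-1/21884) - 11231*(-1/10553) = -7577/10942 + 11231/10553 = 42929521/115470926 ≈ 0.37178)
J + w = 42929521/115470926 - 36968 = -4268686262847/115470926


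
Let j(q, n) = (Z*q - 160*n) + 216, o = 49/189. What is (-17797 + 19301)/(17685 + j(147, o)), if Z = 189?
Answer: 10152/308087 ≈ 0.032952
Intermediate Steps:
o = 7/27 (o = 49*(1/189) = 7/27 ≈ 0.25926)
j(q, n) = 216 - 160*n + 189*q (j(q, n) = (189*q - 160*n) + 216 = (-160*n + 189*q) + 216 = 216 - 160*n + 189*q)
(-17797 + 19301)/(17685 + j(147, o)) = (-17797 + 19301)/(17685 + (216 - 160*7/27 + 189*147)) = 1504/(17685 + (216 - 1120/27 + 27783)) = 1504/(17685 + 754853/27) = 1504/(1232348/27) = 1504*(27/1232348) = 10152/308087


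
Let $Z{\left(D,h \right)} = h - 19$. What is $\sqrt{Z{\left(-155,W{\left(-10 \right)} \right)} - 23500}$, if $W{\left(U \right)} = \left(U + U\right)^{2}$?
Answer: $i \sqrt{23119} \approx 152.05 i$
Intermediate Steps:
$W{\left(U \right)} = 4 U^{2}$ ($W{\left(U \right)} = \left(2 U\right)^{2} = 4 U^{2}$)
$Z{\left(D,h \right)} = -19 + h$
$\sqrt{Z{\left(-155,W{\left(-10 \right)} \right)} - 23500} = \sqrt{\left(-19 + 4 \left(-10\right)^{2}\right) - 23500} = \sqrt{\left(-19 + 4 \cdot 100\right) - 23500} = \sqrt{\left(-19 + 400\right) - 23500} = \sqrt{381 - 23500} = \sqrt{-23119} = i \sqrt{23119}$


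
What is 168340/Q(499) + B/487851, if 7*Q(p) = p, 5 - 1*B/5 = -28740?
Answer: 574945580155/243437649 ≈ 2361.8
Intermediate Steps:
B = 143725 (B = 25 - 5*(-28740) = 25 + 143700 = 143725)
Q(p) = p/7
168340/Q(499) + B/487851 = 168340/(((⅐)*499)) + 143725/487851 = 168340/(499/7) + 143725*(1/487851) = 168340*(7/499) + 143725/487851 = 1178380/499 + 143725/487851 = 574945580155/243437649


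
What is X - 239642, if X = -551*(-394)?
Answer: -22548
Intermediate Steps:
X = 217094
X - 239642 = 217094 - 239642 = -22548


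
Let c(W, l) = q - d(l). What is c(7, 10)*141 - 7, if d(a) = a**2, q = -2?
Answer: -14389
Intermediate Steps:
c(W, l) = -2 - l**2
c(7, 10)*141 - 7 = (-2 - 1*10**2)*141 - 7 = (-2 - 1*100)*141 - 7 = (-2 - 100)*141 - 7 = -102*141 - 7 = -14382 - 7 = -14389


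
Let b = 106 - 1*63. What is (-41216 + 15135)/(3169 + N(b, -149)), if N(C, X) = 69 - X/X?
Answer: -26081/3237 ≈ -8.0571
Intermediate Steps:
b = 43 (b = 106 - 63 = 43)
N(C, X) = 68 (N(C, X) = 69 - 1*1 = 69 - 1 = 68)
(-41216 + 15135)/(3169 + N(b, -149)) = (-41216 + 15135)/(3169 + 68) = -26081/3237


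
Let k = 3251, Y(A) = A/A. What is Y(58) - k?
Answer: -3250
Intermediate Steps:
Y(A) = 1
Y(58) - k = 1 - 1*3251 = 1 - 3251 = -3250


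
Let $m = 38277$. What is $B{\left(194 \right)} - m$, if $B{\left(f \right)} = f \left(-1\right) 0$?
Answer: $-38277$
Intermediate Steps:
$B{\left(f \right)} = 0$ ($B{\left(f \right)} = - f 0 = 0$)
$B{\left(194 \right)} - m = 0 - 38277 = -38277$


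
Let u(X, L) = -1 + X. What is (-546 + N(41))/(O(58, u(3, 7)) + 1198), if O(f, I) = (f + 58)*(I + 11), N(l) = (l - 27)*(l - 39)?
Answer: -259/1353 ≈ -0.19143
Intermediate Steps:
N(l) = (-39 + l)*(-27 + l) (N(l) = (-27 + l)*(-39 + l) = (-39 + l)*(-27 + l))
O(f, I) = (11 + I)*(58 + f) (O(f, I) = (58 + f)*(11 + I) = (11 + I)*(58 + f))
(-546 + N(41))/(O(58, u(3, 7)) + 1198) = (-546 + (1053 + 41² - 66*41))/((638 + 11*58 + 58*(-1 + 3) + (-1 + 3)*58) + 1198) = (-546 + (1053 + 1681 - 2706))/((638 + 638 + 58*2 + 2*58) + 1198) = (-546 + 28)/((638 + 638 + 116 + 116) + 1198) = -518/(1508 + 1198) = -518/2706 = -518*1/2706 = -259/1353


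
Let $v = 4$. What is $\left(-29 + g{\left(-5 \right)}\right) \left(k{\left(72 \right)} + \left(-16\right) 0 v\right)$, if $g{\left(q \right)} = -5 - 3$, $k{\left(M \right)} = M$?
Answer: $-2664$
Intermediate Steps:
$g{\left(q \right)} = -8$
$\left(-29 + g{\left(-5 \right)}\right) \left(k{\left(72 \right)} + \left(-16\right) 0 v\right) = \left(-29 - 8\right) \left(72 + \left(-16\right) 0 \cdot 4\right) = - 37 \left(72 + 0 \cdot 4\right) = - 37 \left(72 + 0\right) = \left(-37\right) 72 = -2664$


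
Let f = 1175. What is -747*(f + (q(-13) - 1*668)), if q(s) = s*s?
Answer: -504972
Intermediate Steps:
q(s) = s²
-747*(f + (q(-13) - 1*668)) = -747*(1175 + ((-13)² - 1*668)) = -747*(1175 + (169 - 668)) = -747*(1175 - 499) = -747*676 = -504972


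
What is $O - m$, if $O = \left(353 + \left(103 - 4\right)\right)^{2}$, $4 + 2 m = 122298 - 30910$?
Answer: $158612$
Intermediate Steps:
$m = 45692$ ($m = -2 + \frac{122298 - 30910}{2} = -2 + \frac{1}{2} \cdot 91388 = -2 + 45694 = 45692$)
$O = 204304$ ($O = \left(353 + \left(103 - 4\right)\right)^{2} = \left(353 + 99\right)^{2} = 452^{2} = 204304$)
$O - m = 204304 - 45692 = 158612$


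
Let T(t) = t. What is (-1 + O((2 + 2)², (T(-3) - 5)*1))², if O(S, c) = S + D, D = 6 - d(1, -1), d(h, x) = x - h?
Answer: 529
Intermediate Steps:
D = 8 (D = 6 - (-1 - 1*1) = 6 - (-1 - 1) = 6 - 1*(-2) = 6 + 2 = 8)
O(S, c) = 8 + S (O(S, c) = S + 8 = 8 + S)
(-1 + O((2 + 2)², (T(-3) - 5)*1))² = (-1 + (8 + (2 + 2)²))² = (-1 + (8 + 4²))² = (-1 + (8 + 16))² = (-1 + 24)² = 23² = 529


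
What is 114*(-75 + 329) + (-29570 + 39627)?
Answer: 39013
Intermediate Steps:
114*(-75 + 329) + (-29570 + 39627) = 114*254 + 10057 = 28956 + 10057 = 39013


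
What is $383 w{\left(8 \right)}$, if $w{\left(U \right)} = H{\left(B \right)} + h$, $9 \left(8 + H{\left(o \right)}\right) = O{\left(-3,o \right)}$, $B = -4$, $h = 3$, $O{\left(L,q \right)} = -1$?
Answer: $- \frac{17618}{9} \approx -1957.6$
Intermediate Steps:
$H{\left(o \right)} = - \frac{73}{9}$ ($H{\left(o \right)} = -8 + \frac{1}{9} \left(-1\right) = -8 - \frac{1}{9} = - \frac{73}{9}$)
$w{\left(U \right)} = - \frac{46}{9}$ ($w{\left(U \right)} = - \frac{73}{9} + 3 = - \frac{46}{9}$)
$383 w{\left(8 \right)} = 383 \left(- \frac{46}{9}\right) = - \frac{17618}{9}$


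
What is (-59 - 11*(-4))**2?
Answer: 225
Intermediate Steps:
(-59 - 11*(-4))**2 = (-59 + 44)**2 = (-15)**2 = 225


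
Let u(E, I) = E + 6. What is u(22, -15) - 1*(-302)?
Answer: 330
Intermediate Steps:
u(E, I) = 6 + E
u(22, -15) - 1*(-302) = (6 + 22) - 1*(-302) = 28 + 302 = 330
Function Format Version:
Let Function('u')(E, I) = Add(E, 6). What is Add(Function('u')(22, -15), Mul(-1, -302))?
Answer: 330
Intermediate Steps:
Function('u')(E, I) = Add(6, E)
Add(Function('u')(22, -15), Mul(-1, -302)) = Add(Add(6, 22), Mul(-1, -302)) = Add(28, 302) = 330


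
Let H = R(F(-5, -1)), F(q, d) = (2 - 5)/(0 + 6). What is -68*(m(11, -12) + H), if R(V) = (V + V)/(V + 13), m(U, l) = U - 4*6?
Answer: 22236/25 ≈ 889.44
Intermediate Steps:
F(q, d) = -1/2 (F(q, d) = -3/6 = -3*1/6 = -1/2)
m(U, l) = -24 + U (m(U, l) = U - 24 = -24 + U)
R(V) = 2*V/(13 + V) (R(V) = (2*V)/(13 + V) = 2*V/(13 + V))
H = -2/25 (H = 2*(-1/2)/(13 - 1/2) = 2*(-1/2)/(25/2) = 2*(-1/2)*(2/25) = -2/25 ≈ -0.080000)
-68*(m(11, -12) + H) = -68*((-24 + 11) - 2/25) = -68*(-13 - 2/25) = -68*(-327/25) = 22236/25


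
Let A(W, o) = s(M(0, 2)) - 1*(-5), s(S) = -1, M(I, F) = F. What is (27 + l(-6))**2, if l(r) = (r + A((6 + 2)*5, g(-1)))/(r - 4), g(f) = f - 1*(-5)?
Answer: 18496/25 ≈ 739.84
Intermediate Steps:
g(f) = 5 + f (g(f) = f + 5 = 5 + f)
A(W, o) = 4 (A(W, o) = -1 - 1*(-5) = -1 + 5 = 4)
l(r) = (4 + r)/(-4 + r) (l(r) = (r + 4)/(r - 4) = (4 + r)/(-4 + r))
(27 + l(-6))**2 = (27 + (4 - 6)/(-4 - 6))**2 = (27 - 2/(-10))**2 = (27 - 1/10*(-2))**2 = (27 + 1/5)**2 = (136/5)**2 = 18496/25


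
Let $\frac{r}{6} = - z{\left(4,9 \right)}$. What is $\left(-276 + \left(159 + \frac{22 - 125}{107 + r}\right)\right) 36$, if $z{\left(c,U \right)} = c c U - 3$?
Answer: $- \frac{3108960}{739} \approx -4207.0$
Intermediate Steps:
$z{\left(c,U \right)} = -3 + U c^{2}$ ($z{\left(c,U \right)} = c^{2} U - 3 = U c^{2} - 3 = -3 + U c^{2}$)
$r = -846$ ($r = 6 \left(- (-3 + 9 \cdot 4^{2})\right) = 6 \left(- (-3 + 9 \cdot 16)\right) = 6 \left(- (-3 + 144)\right) = 6 \left(\left(-1\right) 141\right) = 6 \left(-141\right) = -846$)
$\left(-276 + \left(159 + \frac{22 - 125}{107 + r}\right)\right) 36 = \left(-276 + \left(159 + \frac{22 - 125}{107 - 846}\right)\right) 36 = \left(-276 + \left(159 - \frac{103}{-739}\right)\right) 36 = \left(-276 + \left(159 - - \frac{103}{739}\right)\right) 36 = \left(-276 + \left(159 + \frac{103}{739}\right)\right) 36 = \left(-276 + \frac{117604}{739}\right) 36 = \left(- \frac{86360}{739}\right) 36 = - \frac{3108960}{739}$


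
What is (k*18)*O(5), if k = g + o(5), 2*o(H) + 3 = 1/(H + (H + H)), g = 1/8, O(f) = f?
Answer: -483/4 ≈ -120.75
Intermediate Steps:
g = ⅛ ≈ 0.12500
o(H) = -3/2 + 1/(6*H) (o(H) = -3/2 + 1/(2*(H + (H + H))) = -3/2 + 1/(2*(H + 2*H)) = -3/2 + 1/(2*((3*H))) = -3/2 + (1/(3*H))/2 = -3/2 + 1/(6*H))
k = -161/120 (k = ⅛ + (⅙)*(1 - 9*5)/5 = ⅛ + (⅙)*(⅕)*(1 - 45) = ⅛ + (⅙)*(⅕)*(-44) = ⅛ - 22/15 = -161/120 ≈ -1.3417)
(k*18)*O(5) = -161/120*18*5 = -483/20*5 = -483/4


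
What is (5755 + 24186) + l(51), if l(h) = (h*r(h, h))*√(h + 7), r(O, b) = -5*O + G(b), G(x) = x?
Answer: 29941 - 10404*√58 ≈ -49294.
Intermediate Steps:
r(O, b) = b - 5*O (r(O, b) = -5*O + b = b - 5*O)
l(h) = -4*h²*√(7 + h) (l(h) = (h*(h - 5*h))*√(h + 7) = (h*(-4*h))*√(7 + h) = (-4*h²)*√(7 + h) = -4*h²*√(7 + h))
(5755 + 24186) + l(51) = (5755 + 24186) - 4*51²*√(7 + 51) = 29941 - 4*2601*√58 = 29941 - 10404*√58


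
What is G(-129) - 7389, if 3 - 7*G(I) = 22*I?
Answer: -48882/7 ≈ -6983.1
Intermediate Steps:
G(I) = 3/7 - 22*I/7
G(-129) - 7389 = (3/7 - 22/7*(-129)) - 7389 = (3/7 + 2838/7) - 7389 = 2841/7 - 7389 = -48882/7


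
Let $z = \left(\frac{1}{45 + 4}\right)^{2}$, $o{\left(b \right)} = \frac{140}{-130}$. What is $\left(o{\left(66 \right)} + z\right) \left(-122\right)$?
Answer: $\frac{4099322}{31213} \approx 131.33$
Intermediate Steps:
$o{\left(b \right)} = - \frac{14}{13}$ ($o{\left(b \right)} = 140 \left(- \frac{1}{130}\right) = - \frac{14}{13}$)
$z = \frac{1}{2401}$ ($z = \left(\frac{1}{49}\right)^{2} = \frac{1}{2401} \approx 0.00041649$)
$\left(o{\left(66 \right)} + z\right) \left(-122\right) = \left(- \frac{14}{13} + \frac{1}{2401}\right) \left(-122\right) = \left(- \frac{33601}{31213}\right) \left(-122\right) = \frac{4099322}{31213}$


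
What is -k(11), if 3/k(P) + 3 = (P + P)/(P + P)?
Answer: 3/2 ≈ 1.5000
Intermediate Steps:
k(P) = -3/2 (k(P) = 3/(-3 + (P + P)/(P + P)) = 3/(-3 + (2*P)/((2*P))) = 3/(-3 + (2*P)*(1/(2*P))) = 3/(-3 + 1) = 3/(-2) = 3*(-½) = -3/2)
-k(11) = -1*(-3/2) = 3/2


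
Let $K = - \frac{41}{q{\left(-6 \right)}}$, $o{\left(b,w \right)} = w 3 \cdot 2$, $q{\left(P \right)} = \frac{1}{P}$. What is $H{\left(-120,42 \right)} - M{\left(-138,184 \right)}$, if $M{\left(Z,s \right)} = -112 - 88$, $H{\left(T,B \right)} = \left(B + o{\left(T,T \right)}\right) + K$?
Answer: $-232$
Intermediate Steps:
$o{\left(b,w \right)} = 6 w$ ($o{\left(b,w \right)} = 3 w 2 = 6 w$)
$K = 246$ ($K = - \frac{41}{\frac{1}{-6}} = - \frac{41}{- \frac{1}{6}} = \left(-41\right) \left(-6\right) = 246$)
$H{\left(T,B \right)} = 246 + B + 6 T$ ($H{\left(T,B \right)} = \left(B + 6 T\right) + 246 = 246 + B + 6 T$)
$M{\left(Z,s \right)} = -200$ ($M{\left(Z,s \right)} = -112 - 88 = -200$)
$H{\left(-120,42 \right)} - M{\left(-138,184 \right)} = \left(246 + 42 + 6 \left(-120\right)\right) - -200 = \left(246 + 42 - 720\right) + 200 = -432 + 200 = -232$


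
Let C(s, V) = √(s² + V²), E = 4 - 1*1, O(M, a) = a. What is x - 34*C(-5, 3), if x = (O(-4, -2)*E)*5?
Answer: -30 - 34*√34 ≈ -228.25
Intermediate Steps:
E = 3 (E = 4 - 1 = 3)
C(s, V) = √(V² + s²)
x = -30 (x = -2*3*5 = -6*5 = -30)
x - 34*C(-5, 3) = -30 - 34*√(3² + (-5)²) = -30 - 34*√(9 + 25) = -30 - 34*√34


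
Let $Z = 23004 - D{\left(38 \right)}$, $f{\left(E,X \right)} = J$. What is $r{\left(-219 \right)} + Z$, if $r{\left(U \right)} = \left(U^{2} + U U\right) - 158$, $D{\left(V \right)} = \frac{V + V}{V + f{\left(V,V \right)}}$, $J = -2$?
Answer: $\frac{1068893}{9} \approx 1.1877 \cdot 10^{5}$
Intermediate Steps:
$f{\left(E,X \right)} = -2$
$D{\left(V \right)} = \frac{2 V}{-2 + V}$ ($D{\left(V \right)} = \frac{V + V}{V - 2} = \frac{2 V}{-2 + V}$)
$r{\left(U \right)} = -158 + 2 U^{2}$ ($r{\left(U \right)} = \left(U^{2} + U^{2}\right) - 158 = 2 U^{2} - 158 = -158 + 2 U^{2}$)
$Z = \frac{207017}{9}$ ($Z = 23004 - 2 \cdot 38 \frac{1}{-2 + 38} = 23004 - 2 \cdot 38 \cdot \frac{1}{36} = 23004 - \frac{19}{9} = \frac{207017}{9} \approx 23002.0$)
$r{\left(-219 \right)} + Z = \left(-158 + 2 \left(-219\right)^{2}\right) + \frac{207017}{9} = \left(-158 + 2 \cdot 47961\right) + \frac{207017}{9} = \left(-158 + 95922\right) + \frac{207017}{9} = 95764 + \frac{207017}{9} = \frac{1068893}{9}$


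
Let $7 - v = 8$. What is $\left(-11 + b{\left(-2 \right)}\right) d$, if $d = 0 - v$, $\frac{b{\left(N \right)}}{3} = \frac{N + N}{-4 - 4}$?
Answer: $- \frac{19}{2} \approx -9.5$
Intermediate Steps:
$b{\left(N \right)} = - \frac{3 N}{4}$ ($b{\left(N \right)} = 3 \frac{N + N}{-4 - 4} = 3 \frac{2 N}{-8} = 3 \cdot 2 N \left(- \frac{1}{8}\right) = 3 \left(- \frac{N}{4}\right) = - \frac{3 N}{4}$)
$v = -1$ ($v = 7 - 8 = -1$)
$d = 1$ ($d = 0 - -1 = 0 + 1 = 1$)
$\left(-11 + b{\left(-2 \right)}\right) d = \left(-11 - - \frac{3}{2}\right) 1 = \left(-11 + \frac{3}{2}\right) 1 = \left(- \frac{19}{2}\right) 1 = - \frac{19}{2}$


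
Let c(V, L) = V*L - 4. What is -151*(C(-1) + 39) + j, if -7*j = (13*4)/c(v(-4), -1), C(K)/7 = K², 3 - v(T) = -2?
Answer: -437546/63 ≈ -6945.2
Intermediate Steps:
v(T) = 5 (v(T) = 3 - 1*(-2) = 3 + 2 = 5)
c(V, L) = -4 + L*V (c(V, L) = L*V - 4 = -4 + L*V)
C(K) = 7*K²
j = 52/63 (j = -13*4/(7*(-4 - 1*5)) = -52/(7*(-4 - 5)) = -52/(7*(-9)) = -52*(-1)/(7*9) = -⅐*(-52/9) = 52/63 ≈ 0.82540)
-151*(C(-1) + 39) + j = -151*(7*(-1)² + 39) + 52/63 = -151*(7*1 + 39) + 52/63 = -151*(7 + 39) + 52/63 = -151*46 + 52/63 = -6946 + 52/63 = -437546/63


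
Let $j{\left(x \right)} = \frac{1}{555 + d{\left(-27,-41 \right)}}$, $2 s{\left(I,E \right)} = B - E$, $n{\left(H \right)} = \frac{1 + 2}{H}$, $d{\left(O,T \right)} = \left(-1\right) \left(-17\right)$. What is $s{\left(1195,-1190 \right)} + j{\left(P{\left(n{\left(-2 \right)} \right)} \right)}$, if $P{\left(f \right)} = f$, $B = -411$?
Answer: $\frac{222795}{572} \approx 389.5$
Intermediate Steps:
$d{\left(O,T \right)} = 17$
$n{\left(H \right)} = \frac{3}{H}$
$s{\left(I,E \right)} = - \frac{411}{2} - \frac{E}{2}$ ($s{\left(I,E \right)} = \frac{-411 - E}{2} = - \frac{411}{2} - \frac{E}{2}$)
$j{\left(x \right)} = \frac{1}{572}$ ($j{\left(x \right)} = \frac{1}{555 + 17} = \frac{1}{572}$)
$s{\left(1195,-1190 \right)} + j{\left(P{\left(n{\left(-2 \right)} \right)} \right)} = \left(- \frac{411}{2} - -595\right) + \frac{1}{572} = \left(- \frac{411}{2} + 595\right) + \frac{1}{572} = \frac{779}{2} + \frac{1}{572} = \frac{222795}{572}$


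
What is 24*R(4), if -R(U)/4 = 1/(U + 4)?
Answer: -12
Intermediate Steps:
R(U) = -4/(4 + U) (R(U) = -4/(U + 4) = -4/(4 + U))
24*R(4) = 24*(-4/(4 + 4)) = 24*(-4/8) = 24*(-4*⅛) = 24*(-½) = -12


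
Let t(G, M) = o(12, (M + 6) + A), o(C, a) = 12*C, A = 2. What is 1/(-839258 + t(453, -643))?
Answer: -1/839114 ≈ -1.1917e-6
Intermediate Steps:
t(G, M) = 144 (t(G, M) = 12*12 = 144)
1/(-839258 + t(453, -643)) = 1/(-839258 + 144) = 1/(-839114) = -1/839114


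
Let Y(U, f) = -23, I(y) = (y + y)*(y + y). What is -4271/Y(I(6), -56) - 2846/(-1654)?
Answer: 3564846/19021 ≈ 187.42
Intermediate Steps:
I(y) = 4*y**2 (I(y) = (2*y)*(2*y) = 4*y**2)
-4271/Y(I(6), -56) - 2846/(-1654) = -4271/(-23) - 2846/(-1654) = -4271*(-1/23) - 2846*(-1/1654) = 4271/23 + 1423/827 = 3564846/19021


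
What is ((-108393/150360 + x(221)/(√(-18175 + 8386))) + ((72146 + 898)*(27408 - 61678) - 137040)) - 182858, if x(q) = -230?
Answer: -125477313469491/50120 + 230*I*√9789/9789 ≈ -2.5035e+9 + 2.3247*I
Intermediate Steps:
((-108393/150360 + x(221)/(√(-18175 + 8386))) + ((72146 + 898)*(27408 - 61678) - 137040)) - 182858 = ((-108393/150360 - 230/√(-18175 + 8386)) + ((72146 + 898)*(27408 - 61678) - 137040)) - 182858 = ((-108393*1/150360 - 230*(-I*√9789/9789)) + (73044*(-34270) - 137040)) - 182858 = ((-36131/50120 - 230*(-I*√9789/9789)) + (-2503217880 - 137040)) - 182858 = ((-36131/50120 - (-230)*I*√9789/9789) - 2503354920) - 182858 = ((-36131/50120 + 230*I*√9789/9789) - 2503354920) - 182858 = (-125468148626531/50120 + 230*I*√9789/9789) - 182858 = -125477313469491/50120 + 230*I*√9789/9789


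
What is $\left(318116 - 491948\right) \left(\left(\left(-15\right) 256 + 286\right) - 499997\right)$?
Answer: $87533277432$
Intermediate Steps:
$\left(318116 - 491948\right) \left(\left(\left(-15\right) 256 + 286\right) - 499997\right) = - 173832 \left(\left(-3840 + 286\right) - 499997\right) = - 173832 \left(-3554 - 499997\right) = \left(-173832\right) \left(-503551\right) = 87533277432$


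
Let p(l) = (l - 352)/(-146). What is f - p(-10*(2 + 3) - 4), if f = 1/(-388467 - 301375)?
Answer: -140037999/50358466 ≈ -2.7808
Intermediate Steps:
f = -1/689842 (f = 1/(-689842) = -1/689842 ≈ -1.4496e-6)
p(l) = 176/73 - l/146 (p(l) = (-352 + l)*(-1/146) = 176/73 - l/146)
f - p(-10*(2 + 3) - 4) = -1/689842 - (176/73 - (-10*(2 + 3) - 4)/146) = -1/689842 - (176/73 - (-10*5 - 4)/146) = -1/689842 - (176/73 - (-50 - 4)/146) = -1/689842 - (176/73 - 1/146*(-54)) = -1/689842 - (176/73 + 27/73) = -1/689842 - 1*203/73 = -1/689842 - 203/73 = -140037999/50358466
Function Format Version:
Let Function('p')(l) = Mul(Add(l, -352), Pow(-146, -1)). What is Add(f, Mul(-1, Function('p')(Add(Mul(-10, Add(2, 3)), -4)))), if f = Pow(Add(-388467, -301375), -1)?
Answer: Rational(-140037999, 50358466) ≈ -2.7808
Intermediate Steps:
f = Rational(-1, 689842) (f = Pow(-689842, -1) = Rational(-1, 689842) ≈ -1.4496e-6)
Function('p')(l) = Add(Rational(176, 73), Mul(Rational(-1, 146), l)) (Function('p')(l) = Mul(Add(-352, l), Rational(-1, 146)) = Add(Rational(176, 73), Mul(Rational(-1, 146), l)))
Add(f, Mul(-1, Function('p')(Add(Mul(-10, Add(2, 3)), -4)))) = Add(Rational(-1, 689842), Mul(-1, Add(Rational(176, 73), Mul(Rational(-1, 146), Add(Mul(-10, Add(2, 3)), -4))))) = Add(Rational(-1, 689842), Mul(-1, Add(Rational(176, 73), Mul(Rational(-1, 146), Add(Mul(-10, 5), -4))))) = Add(Rational(-1, 689842), Mul(-1, Add(Rational(176, 73), Mul(Rational(-1, 146), Add(-50, -4))))) = Add(Rational(-1, 689842), Mul(-1, Add(Rational(176, 73), Mul(Rational(-1, 146), -54)))) = Add(Rational(-1, 689842), Mul(-1, Add(Rational(176, 73), Rational(27, 73)))) = Add(Rational(-1, 689842), Mul(-1, Rational(203, 73))) = Add(Rational(-1, 689842), Rational(-203, 73)) = Rational(-140037999, 50358466)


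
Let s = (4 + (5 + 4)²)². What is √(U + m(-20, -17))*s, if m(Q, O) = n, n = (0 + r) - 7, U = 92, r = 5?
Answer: 21675*√10 ≈ 68542.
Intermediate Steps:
n = -2 (n = (0 + 5) - 7 = 5 - 7 = -2)
m(Q, O) = -2
s = 7225 (s = (4 + 9²)² = (4 + 81)² = 85² = 7225)
√(U + m(-20, -17))*s = √(92 - 2)*7225 = √90*7225 = (3*√10)*7225 = 21675*√10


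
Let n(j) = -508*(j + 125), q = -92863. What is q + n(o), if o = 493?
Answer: -406807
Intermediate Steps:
n(j) = -63500 - 508*j (n(j) = -508*(125 + j) = -63500 - 508*j)
q + n(o) = -92863 + (-63500 - 508*493) = -92863 + (-63500 - 250444) = -92863 - 313944 = -406807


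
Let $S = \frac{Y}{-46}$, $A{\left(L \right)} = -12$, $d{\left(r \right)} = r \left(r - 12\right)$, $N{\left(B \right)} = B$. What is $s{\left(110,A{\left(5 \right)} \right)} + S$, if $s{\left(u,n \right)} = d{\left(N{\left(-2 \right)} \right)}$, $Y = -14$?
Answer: $\frac{651}{23} \approx 28.304$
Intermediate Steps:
$d{\left(r \right)} = r \left(-12 + r\right)$
$s{\left(u,n \right)} = 28$ ($s{\left(u,n \right)} = - 2 \left(-12 - 2\right) = \left(-2\right) \left(-14\right) = 28$)
$S = \frac{7}{23}$ ($S = \frac{1}{-46} \left(-14\right) = \left(- \frac{1}{46}\right) \left(-14\right) = \frac{7}{23} \approx 0.30435$)
$s{\left(110,A{\left(5 \right)} \right)} + S = 28 + \frac{7}{23} = \frac{651}{23}$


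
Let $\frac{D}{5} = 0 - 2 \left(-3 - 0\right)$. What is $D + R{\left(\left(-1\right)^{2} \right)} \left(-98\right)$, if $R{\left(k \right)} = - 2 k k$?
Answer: $226$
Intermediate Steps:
$D = 30$ ($D = 5 \left(0 - 2 \left(-3 - 0\right)\right) = 5 \left(0 - 2 \left(-3 + 0\right)\right) = 5 \left(0 - -6\right) = 5 \left(0 + 6\right) = 5 \cdot 6 = 30$)
$R{\left(k \right)} = - 2 k^{2}$
$D + R{\left(\left(-1\right)^{2} \right)} \left(-98\right) = 30 + - 2 \left(\left(-1\right)^{2}\right)^{2} \left(-98\right) = 30 + - 2 \cdot 1^{2} \left(-98\right) = 30 + \left(-2\right) 1 \left(-98\right) = 30 - -196 = 30 + 196 = 226$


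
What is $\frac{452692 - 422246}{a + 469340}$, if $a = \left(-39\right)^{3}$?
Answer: $\frac{30446}{410021} \approx 0.074255$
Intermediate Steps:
$a = -59319$
$\frac{452692 - 422246}{a + 469340} = \frac{452692 - 422246}{-59319 + 469340} = \frac{30446}{410021}$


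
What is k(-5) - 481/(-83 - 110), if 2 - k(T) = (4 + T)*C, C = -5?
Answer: -98/193 ≈ -0.50777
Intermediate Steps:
k(T) = 22 + 5*T (k(T) = 2 - (4 + T)*(-5) = 2 - (-20 - 5*T) = 2 + (20 + 5*T) = 22 + 5*T)
k(-5) - 481/(-83 - 110) = (22 + 5*(-5)) - 481/(-83 - 110) = (22 - 25) - 481/(-193) = -3 - 1/193*(-481) = -3 + 481/193 = -98/193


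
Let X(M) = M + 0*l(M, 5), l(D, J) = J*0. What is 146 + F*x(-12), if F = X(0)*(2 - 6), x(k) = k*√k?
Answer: 146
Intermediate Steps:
x(k) = k^(3/2)
l(D, J) = 0
X(M) = M (X(M) = M + 0*0 = M + 0 = M)
F = 0 (F = 0*(2 - 6) = 0*(-4) = 0)
146 + F*x(-12) = 146 + 0*(-12)^(3/2) = 146 + 0*(-24*I*√3) = 146 + 0 = 146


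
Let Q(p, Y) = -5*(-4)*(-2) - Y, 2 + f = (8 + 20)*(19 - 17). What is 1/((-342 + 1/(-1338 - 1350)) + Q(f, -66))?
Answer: -2688/849409 ≈ -0.0031646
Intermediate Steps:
f = 54 (f = -2 + (8 + 20)*(19 - 17) = -2 + 28*2 = -2 + 56 = 54)
Q(p, Y) = -40 - Y (Q(p, Y) = 20*(-2) - Y = -40 - Y)
1/((-342 + 1/(-1338 - 1350)) + Q(f, -66)) = 1/((-342 + 1/(-1338 - 1350)) + (-40 - 1*(-66))) = 1/((-342 + 1/(-2688)) + (-40 + 66)) = 1/((-342 - 1/2688) + 26) = 1/(-919297/2688 + 26) = 1/(-849409/2688) = -2688/849409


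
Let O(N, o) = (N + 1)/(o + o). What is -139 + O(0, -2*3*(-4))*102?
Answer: -1095/8 ≈ -136.88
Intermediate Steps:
O(N, o) = (1 + N)/(2*o) (O(N, o) = (1 + N)/((2*o)) = (1 + N)*(1/(2*o)) = (1 + N)/(2*o))
-139 + O(0, -2*3*(-4))*102 = -139 + ((1 + 0)/(2*((-2*3*(-4)))))*102 = -139 + ((½)*1/(-6*(-4)))*102 = -139 + ((½)*1/24)*102 = -139 + ((½)*(1/24)*1)*102 = -139 + (1/48)*102 = -139 + 17/8 = -1095/8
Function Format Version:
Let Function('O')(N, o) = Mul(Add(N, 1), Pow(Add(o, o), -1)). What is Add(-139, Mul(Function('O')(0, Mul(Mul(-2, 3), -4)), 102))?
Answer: Rational(-1095, 8) ≈ -136.88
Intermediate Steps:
Function('O')(N, o) = Mul(Rational(1, 2), Pow(o, -1), Add(1, N)) (Function('O')(N, o) = Mul(Add(1, N), Pow(Mul(2, o), -1)) = Mul(Add(1, N), Mul(Rational(1, 2), Pow(o, -1))) = Mul(Rational(1, 2), Pow(o, -1), Add(1, N)))
Add(-139, Mul(Function('O')(0, Mul(Mul(-2, 3), -4)), 102)) = Add(-139, Mul(Mul(Rational(1, 2), Pow(Mul(Mul(-2, 3), -4), -1), Add(1, 0)), 102)) = Add(-139, Mul(Mul(Rational(1, 2), Pow(Mul(-6, -4), -1), 1), 102)) = Add(-139, Mul(Mul(Rational(1, 2), Pow(24, -1), 1), 102)) = Add(-139, Mul(Mul(Rational(1, 2), Rational(1, 24), 1), 102)) = Add(-139, Mul(Rational(1, 48), 102)) = Add(-139, Rational(17, 8)) = Rational(-1095, 8)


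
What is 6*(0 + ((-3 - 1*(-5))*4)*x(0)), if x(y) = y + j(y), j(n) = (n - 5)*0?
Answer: 0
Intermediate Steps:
j(n) = 0 (j(n) = (-5 + n)*0 = 0)
x(y) = y (x(y) = y + 0 = y)
6*(0 + ((-3 - 1*(-5))*4)*x(0)) = 6*(0 + ((-3 - 1*(-5))*4)*0) = 6*(0 + ((-3 + 5)*4)*0) = 6*(0 + (2*4)*0) = 6*(0 + 8*0) = 6*(0 + 0) = 6*0 = 0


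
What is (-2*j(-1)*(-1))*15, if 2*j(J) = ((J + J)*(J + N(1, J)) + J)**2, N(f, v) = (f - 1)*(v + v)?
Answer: 15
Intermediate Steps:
N(f, v) = 2*v*(-1 + f) (N(f, v) = (-1 + f)*(2*v) = 2*v*(-1 + f))
j(J) = (J + 2*J**2)**2/2 (j(J) = ((J + J)*(J + 2*J*(-1 + 1)) + J)**2/2 = ((2*J)*(J + 2*J*0) + J)**2/2 = ((2*J)*(J + 0) + J)**2/2 = ((2*J)*J + J)**2/2 = (2*J**2 + J)**2/2 = (J + 2*J**2)**2/2)
(-2*j(-1)*(-1))*15 = (-(-1)**2*(1 + 2*(-1))**2*(-1))*15 = (-(1 - 2)**2*(-1))*15 = (-(-1)**2*(-1))*15 = (-1*(-1))*15 = (-2*1/2*(-1))*15 = -1*(-1)*15 = 1*15 = 15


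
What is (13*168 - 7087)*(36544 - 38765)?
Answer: 10889563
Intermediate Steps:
(13*168 - 7087)*(36544 - 38765) = (2184 - 7087)*(-2221) = -4903*(-2221) = 10889563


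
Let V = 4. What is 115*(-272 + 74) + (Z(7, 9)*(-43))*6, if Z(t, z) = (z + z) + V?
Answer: -28446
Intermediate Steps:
Z(t, z) = 4 + 2*z (Z(t, z) = (z + z) + 4 = 2*z + 4 = 4 + 2*z)
115*(-272 + 74) + (Z(7, 9)*(-43))*6 = 115*(-272 + 74) + ((4 + 2*9)*(-43))*6 = 115*(-198) + ((4 + 18)*(-43))*6 = -22770 + (22*(-43))*6 = -22770 - 946*6 = -22770 - 5676 = -28446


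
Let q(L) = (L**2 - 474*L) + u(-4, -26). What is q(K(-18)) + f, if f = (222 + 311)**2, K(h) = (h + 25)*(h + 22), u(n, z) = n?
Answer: 271597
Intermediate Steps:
K(h) = (22 + h)*(25 + h) (K(h) = (25 + h)*(22 + h) = (22 + h)*(25 + h))
q(L) = -4 + L**2 - 474*L (q(L) = (L**2 - 474*L) - 4 = -4 + L**2 - 474*L)
f = 284089 (f = 533**2 = 284089)
q(K(-18)) + f = (-4 + (550 + (-18)**2 + 47*(-18))**2 - 474*(550 + (-18)**2 + 47*(-18))) + 284089 = (-4 + (550 + 324 - 846)**2 - 474*(550 + 324 - 846)) + 284089 = (-4 + 28**2 - 474*28) + 284089 = (-4 + 784 - 13272) + 284089 = -12492 + 284089 = 271597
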